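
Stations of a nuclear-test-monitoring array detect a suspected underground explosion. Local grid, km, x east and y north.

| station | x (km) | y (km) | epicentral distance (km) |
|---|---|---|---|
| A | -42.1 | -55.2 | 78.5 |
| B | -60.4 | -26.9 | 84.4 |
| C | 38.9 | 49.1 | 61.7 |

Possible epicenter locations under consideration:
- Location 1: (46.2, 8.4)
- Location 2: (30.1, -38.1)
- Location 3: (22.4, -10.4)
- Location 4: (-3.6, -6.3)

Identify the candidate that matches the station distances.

Location 3

For each candidate, compare |candidate − station| to the reported distance:
Location 1: residuals A 30.3, B 27.9, C 20.4 → max 30.3 km
Location 2: residuals A 4.3, B 6.8, C 25.9 → max 25.9 km
Location 3: residuals A 0.0, B 0.0, C 0.0 → max 0.0 km
Location 4: residuals A 16.3, B 24.0, C 8.1 → max 24.0 km
Only Location 3 has all residuals ≈ 0.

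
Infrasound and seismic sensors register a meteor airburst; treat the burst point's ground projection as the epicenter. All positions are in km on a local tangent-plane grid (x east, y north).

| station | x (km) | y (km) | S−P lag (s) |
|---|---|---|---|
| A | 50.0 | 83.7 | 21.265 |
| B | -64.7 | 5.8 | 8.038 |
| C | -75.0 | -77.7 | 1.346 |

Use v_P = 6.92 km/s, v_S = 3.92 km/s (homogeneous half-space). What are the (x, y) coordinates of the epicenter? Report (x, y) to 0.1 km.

-69.8 km east, -66.7 km north

Distance from S−P lag: d = Δt · v_P v_S / (v_P − v_S) = Δt · (6.92·3.92)/(6.92−3.92) ≈ 9.0421·Δt.
So d_A = 192.28, d_B = 72.68, d_C = 12.17 km.
Circle about each station: (x − 50.0)² + (y − 83.7)² = 192.28²; (x + 64.7)² + (y − 5.8)² = 72.68²; (x + 75.0)² + (y + 77.7)² = 12.17².
Subtracting the A equation from the B and C equations removes the quadratic terms:
-229.4 x − 155.8 y = 26403.26
-250.0 x − 322.8 y = 38980.09
Solving the 2×2 system: x ≈ -69.8, y ≈ -66.7 km.
Check against A (with the unrounded x, y): √((x − 50.0)²+(y − 83.7)²) = 192.28 ≈ 192.28 km. ✓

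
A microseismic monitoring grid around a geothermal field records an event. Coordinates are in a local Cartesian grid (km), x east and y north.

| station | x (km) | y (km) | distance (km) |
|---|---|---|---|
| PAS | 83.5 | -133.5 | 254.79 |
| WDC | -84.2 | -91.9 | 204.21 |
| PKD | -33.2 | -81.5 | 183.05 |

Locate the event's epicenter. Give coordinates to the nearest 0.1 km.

Circle about each station: (x − 83.5)² + (y + 133.5)² = 254.79²; (x + 84.2)² + (y + 91.9)² = 204.21²; (x + 33.2)² + (y + 81.5)² = 183.05².
Subtracting pairs of circle equations eliminates x²+y² and gives linear equations (the radical axes):
-335.4 x + 83.2 y = 13956.97
-233.4 x + 104.0 y = 14360.63
Solving the 2×2 system: x ≈ -16.6, y ≈ 100.8 km.

-16.6 km east, 100.8 km north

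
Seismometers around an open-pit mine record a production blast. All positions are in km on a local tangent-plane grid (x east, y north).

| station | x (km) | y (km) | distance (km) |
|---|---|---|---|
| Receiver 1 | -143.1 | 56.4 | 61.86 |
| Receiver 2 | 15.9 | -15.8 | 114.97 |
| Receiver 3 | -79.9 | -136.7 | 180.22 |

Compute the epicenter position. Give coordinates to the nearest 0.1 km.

Circle about each station: (x + 143.1)² + (y − 56.4)² = 61.86²; (x − 15.9)² + (y + 15.8)² = 114.97²; (x + 79.9)² + (y + 136.7)² = 180.22².
Subtracting pairs of circle equations eliminates x²+y² and gives linear equations (the radical axes):
318.0 x − 144.4 y = -32547.56
126.4 x − 386.2 y = -27240.26
Solving the 2×2 system: x ≈ -82.6, y ≈ 43.5 km.

-82.6 km east, 43.5 km north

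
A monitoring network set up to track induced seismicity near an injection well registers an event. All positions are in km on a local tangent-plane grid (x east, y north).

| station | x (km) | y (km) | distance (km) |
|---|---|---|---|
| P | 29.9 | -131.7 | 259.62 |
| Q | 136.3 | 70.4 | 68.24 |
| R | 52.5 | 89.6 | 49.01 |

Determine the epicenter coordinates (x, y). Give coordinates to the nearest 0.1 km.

x ≈ 90.3 km, y ≈ 120.8 km

Circle about each station: (x − 29.9)² + (y + 131.7)² = 259.62²; (x − 136.3)² + (y − 70.4)² = 68.24²; (x − 52.5)² + (y − 89.6)² = 49.01².
Subtracting pairs of circle equations eliminates x²+y² and gives linear equations (the radical axes):
212.8 x + 404.2 y = 68040.80
45.2 x + 442.6 y = 57546.07
Solving the 2×2 system: x ≈ 90.3, y ≈ 120.8 km.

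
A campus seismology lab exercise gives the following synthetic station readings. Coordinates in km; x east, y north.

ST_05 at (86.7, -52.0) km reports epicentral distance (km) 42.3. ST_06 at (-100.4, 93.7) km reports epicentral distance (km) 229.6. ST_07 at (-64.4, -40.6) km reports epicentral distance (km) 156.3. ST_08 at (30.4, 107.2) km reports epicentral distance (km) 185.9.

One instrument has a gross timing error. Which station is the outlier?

Solve using three stations at a time. Using ST_05, ST_06, ST_08 (subtract circle equations pairwise → linear system) gives (x, y) ≈ (52.8, -77.4).
Distances from that point to each station vs reported:
  ST_05: calculated 42.4 vs reported 42.3 → residual 0.1 km
  ST_06: calculated 229.6 vs reported 229.6 → residual 0.0 km
  ST_07: calculated 122.8 vs reported 156.3 → residual 33.5 km
  ST_08: calculated 185.9 vs reported 185.9 → residual 0.0 km
ST_05, ST_06, ST_08 are mutually consistent (residuals ≈ 0); ST_07 is off by 33.5 km.

ST_07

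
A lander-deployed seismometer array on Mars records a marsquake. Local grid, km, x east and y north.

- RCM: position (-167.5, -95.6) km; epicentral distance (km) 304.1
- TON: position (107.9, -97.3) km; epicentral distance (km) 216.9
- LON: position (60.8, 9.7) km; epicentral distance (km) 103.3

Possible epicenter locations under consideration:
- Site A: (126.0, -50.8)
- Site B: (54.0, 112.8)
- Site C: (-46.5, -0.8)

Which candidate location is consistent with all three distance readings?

For each candidate, compare |candidate − station| to the reported distance:
Site A: residuals RCM 7.2, TON 167.0, LON 14.4 → max 167.0 km
Site B: residuals RCM 0.0, TON 0.0, LON 0.0 → max 0.0 km
Site C: residuals RCM 150.4, TON 34.8, LON 4.5 → max 150.4 km
Only Site B has all residuals ≈ 0.

Site B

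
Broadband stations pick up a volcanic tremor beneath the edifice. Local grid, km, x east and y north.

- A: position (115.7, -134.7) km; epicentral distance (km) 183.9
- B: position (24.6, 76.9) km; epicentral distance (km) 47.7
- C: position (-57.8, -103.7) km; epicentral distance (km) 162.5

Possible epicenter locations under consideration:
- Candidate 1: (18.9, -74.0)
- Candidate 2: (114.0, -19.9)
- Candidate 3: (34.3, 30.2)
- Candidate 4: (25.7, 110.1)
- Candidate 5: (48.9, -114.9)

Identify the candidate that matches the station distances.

Candidate 3

For each candidate, compare |candidate − station| to the reported distance:
Candidate 1: residuals A 69.6, B 103.3, C 80.3 → max 103.3 km
Candidate 2: residuals A 69.1, B 84.1, C 28.6 → max 84.1 km
Candidate 3: residuals A 0.0, B 0.0, C 0.0 → max 0.0 km
Candidate 4: residuals A 76.9, B 14.5, C 67.0 → max 76.9 km
Candidate 5: residuals A 114.2, B 145.6, C 55.2 → max 145.6 km
Only Candidate 3 has all residuals ≈ 0.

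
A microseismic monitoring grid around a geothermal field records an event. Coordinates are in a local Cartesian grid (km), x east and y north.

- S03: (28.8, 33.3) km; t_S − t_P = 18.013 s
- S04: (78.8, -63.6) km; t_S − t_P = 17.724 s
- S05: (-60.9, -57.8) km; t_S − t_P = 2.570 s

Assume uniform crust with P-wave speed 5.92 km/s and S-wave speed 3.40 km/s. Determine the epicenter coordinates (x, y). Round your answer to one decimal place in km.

x ≈ -62.0 km, y ≈ -78.3 km

Distance from S−P lag: d = Δt · v_P v_S / (v_P − v_S) = Δt · (5.92·3.40)/(5.92−3.40) ≈ 7.9873·Δt.
So d_S03 = 143.88, d_S04 = 141.57, d_S05 = 20.53 km.
Circle about each station: (x − 28.8)² + (y − 33.3)² = 143.88²; (x − 78.8)² + (y + 63.6)² = 141.57²; (x + 60.9)² + (y + 57.8)² = 20.53².
Subtracting pairs of circle equations eliminates x²+y² and gives linear equations (the radical axes):
100.0 x − 193.8 y = 8975.46
-179.4 x − 182.2 y = 25391.29
Solving the 2×2 system: x ≈ -62.0, y ≈ -78.3 km.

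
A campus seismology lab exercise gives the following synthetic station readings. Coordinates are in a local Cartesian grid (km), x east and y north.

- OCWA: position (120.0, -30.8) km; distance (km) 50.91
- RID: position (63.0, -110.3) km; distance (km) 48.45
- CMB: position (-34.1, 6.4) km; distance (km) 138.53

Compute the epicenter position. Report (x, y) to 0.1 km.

Circle about each station: (x − 120.0)² + (y + 30.8)² = 50.91²; (x − 63.0)² + (y + 110.3)² = 48.45²; (x + 34.1)² + (y − 6.4)² = 138.53².
Subtracting pairs of circle equations eliminates x²+y² and gives linear equations (the radical axes):
-114.0 x − 159.0 y = 1030.88
-308.2 x + 74.4 y = -30743.60
Solving the 2×2 system: x ≈ 83.7, y ≈ -66.5 km.

x ≈ 83.7 km, y ≈ -66.5 km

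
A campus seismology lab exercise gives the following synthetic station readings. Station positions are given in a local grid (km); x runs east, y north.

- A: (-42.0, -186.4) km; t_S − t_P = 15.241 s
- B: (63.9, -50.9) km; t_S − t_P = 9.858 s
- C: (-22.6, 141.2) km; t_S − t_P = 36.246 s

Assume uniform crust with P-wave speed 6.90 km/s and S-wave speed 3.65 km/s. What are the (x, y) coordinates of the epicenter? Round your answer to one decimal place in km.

x ≈ 60.2 km, y ≈ -127.2 km

Distance from S−P lag: d = Δt · v_P v_S / (v_P − v_S) = Δt · (6.90·3.65)/(6.90−3.65) ≈ 7.7492·Δt.
So d_A = 118.11, d_B = 76.39, d_C = 280.88 km.
Circle about each station: (x + 42.0)² + (y + 186.4)² = 118.11²; (x − 63.9)² + (y + 50.9)² = 76.39²; (x + 22.6)² + (y − 141.2)² = 280.88².
Subtracting the A equation from the B and C equations removes the quadratic terms:
211.8 x + 271.0 y = -21720.40
38.8 x + 655.2 y = -81004.36
Solving the 2×2 system: x ≈ 60.2, y ≈ -127.2 km.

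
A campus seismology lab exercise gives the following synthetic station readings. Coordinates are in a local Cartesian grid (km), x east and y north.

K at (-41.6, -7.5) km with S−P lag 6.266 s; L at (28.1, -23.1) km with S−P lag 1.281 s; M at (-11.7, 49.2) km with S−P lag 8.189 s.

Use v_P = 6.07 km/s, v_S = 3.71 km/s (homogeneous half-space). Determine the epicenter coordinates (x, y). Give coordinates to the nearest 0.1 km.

Distance from S−P lag: d = Δt · v_P v_S / (v_P − v_S) = Δt · (6.07·3.71)/(6.07−3.71) ≈ 9.5422·Δt.
So d_K = 59.79, d_L = 12.22, d_M = 78.14 km.
Circle about each station: (x + 41.6)² + (y + 7.5)² = 59.79²; (x − 28.1)² + (y + 23.1)² = 12.22²; (x + 11.7)² + (y − 49.2)² = 78.14².
Subtracting the K equation from the L and M equations removes the quadratic terms:
139.4 x − 31.2 y = 2961.93
59.8 x + 113.4 y = -1760.30
Solving the 2×2 system: x ≈ 15.9, y ≈ -23.9 km.

(15.9, -23.9)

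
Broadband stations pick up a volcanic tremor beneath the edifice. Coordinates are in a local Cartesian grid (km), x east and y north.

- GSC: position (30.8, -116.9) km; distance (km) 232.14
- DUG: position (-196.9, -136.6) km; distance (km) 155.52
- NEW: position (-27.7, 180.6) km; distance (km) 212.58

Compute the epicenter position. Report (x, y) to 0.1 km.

-160.5 km east, 14.6 km north

Circle about each station: (x − 30.8)² + (y + 116.9)² = 232.14²; (x + 196.9)² + (y + 136.6)² = 155.52²; (x + 27.7)² + (y − 180.6)² = 212.58².
Subtracting the GSC equation from the DUG and NEW equations removes the quadratic terms:
-455.4 x − 39.4 y = 72517.43
-117.0 x + 595.0 y = 27468.12
Solving the 2×2 system: x ≈ -160.5, y ≈ 14.6 km.
Check against GSC (with the unrounded x, y): √((x − 30.8)²+(y + 116.9)²) = 232.14 ≈ 232.14 km. ✓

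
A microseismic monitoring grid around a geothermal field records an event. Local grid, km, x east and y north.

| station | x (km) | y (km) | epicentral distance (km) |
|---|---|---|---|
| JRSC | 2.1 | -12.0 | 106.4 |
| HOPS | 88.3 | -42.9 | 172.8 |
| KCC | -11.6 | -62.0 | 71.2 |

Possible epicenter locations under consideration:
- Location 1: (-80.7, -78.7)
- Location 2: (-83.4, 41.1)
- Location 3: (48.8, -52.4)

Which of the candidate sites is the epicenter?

For each candidate, compare |candidate − station| to the reported distance:
Location 1: residuals JRSC 0.1, HOPS 0.0, KCC 0.1 → max 0.1 km
Location 2: residuals JRSC 5.8, HOPS 18.3, KCC 54.4 → max 54.4 km
Location 3: residuals JRSC 44.7, HOPS 132.2, KCC 10.0 → max 132.2 km
Only Location 1 has all residuals ≈ 0.

Location 1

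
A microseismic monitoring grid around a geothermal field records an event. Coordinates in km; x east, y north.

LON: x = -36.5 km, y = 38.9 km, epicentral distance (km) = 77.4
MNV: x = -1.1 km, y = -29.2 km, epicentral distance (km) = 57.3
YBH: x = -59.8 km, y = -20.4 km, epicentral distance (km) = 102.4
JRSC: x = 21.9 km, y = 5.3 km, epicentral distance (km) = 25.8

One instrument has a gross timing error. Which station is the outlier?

Solve using three stations at a time. Using LON, MNV, YBH (subtract circle equations pairwise → linear system) gives (x, y) ≈ (36.7, 13.8).
Distances from that point to each station vs reported:
  LON: calculated 77.4 vs reported 77.4 → residual 0.0 km
  MNV: calculated 57.3 vs reported 57.3 → residual 0.0 km
  YBH: calculated 102.4 vs reported 102.4 → residual 0.0 km
  JRSC: calculated 17.1 vs reported 25.8 → residual 8.7 km
LON, MNV, YBH are mutually consistent (residuals ≈ 0); JRSC is off by 8.7 km.

JRSC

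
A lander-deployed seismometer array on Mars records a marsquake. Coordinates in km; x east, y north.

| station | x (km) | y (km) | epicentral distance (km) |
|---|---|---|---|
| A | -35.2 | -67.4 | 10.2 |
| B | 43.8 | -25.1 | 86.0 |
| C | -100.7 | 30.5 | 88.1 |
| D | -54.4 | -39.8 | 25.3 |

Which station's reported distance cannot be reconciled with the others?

C

Solve using three stations at a time. Using A, B, D (subtract circle equations pairwise → linear system) gives (x, y) ≈ (-36.0, -57.2).
Distances from that point to each station vs reported:
  A: calculated 10.2 vs reported 10.2 → residual 0.0 km
  B: calculated 86.0 vs reported 86.0 → residual 0.0 km
  C: calculated 109.0 vs reported 88.1 → residual 20.9 km
  D: calculated 25.3 vs reported 25.3 → residual 0.0 km
A, B, D are mutually consistent (residuals ≈ 0); C is off by 20.9 km.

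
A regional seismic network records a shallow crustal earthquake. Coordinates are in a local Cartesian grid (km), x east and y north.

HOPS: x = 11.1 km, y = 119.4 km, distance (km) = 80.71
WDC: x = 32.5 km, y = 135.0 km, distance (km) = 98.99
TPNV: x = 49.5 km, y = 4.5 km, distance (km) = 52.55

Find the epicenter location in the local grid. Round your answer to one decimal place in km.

Circle about each station: (x − 11.1)² + (y − 119.4)² = 80.71²; (x − 32.5)² + (y − 135.0)² = 98.99²; (x − 49.5)² + (y − 4.5)² = 52.55².
Subtracting pairs of circle equations eliminates x²+y² and gives linear equations (the radical axes):
42.8 x + 31.2 y = 1616.76
76.8 x − 229.8 y = -8156.47
Solving the 2×2 system: x ≈ 9.6, y ≈ 38.7 km.
Check against HOPS (with the unrounded x, y): √((x − 11.1)²+(y − 119.4)²) = 80.72 ≈ 80.71 km. ✓

(9.6, 38.7)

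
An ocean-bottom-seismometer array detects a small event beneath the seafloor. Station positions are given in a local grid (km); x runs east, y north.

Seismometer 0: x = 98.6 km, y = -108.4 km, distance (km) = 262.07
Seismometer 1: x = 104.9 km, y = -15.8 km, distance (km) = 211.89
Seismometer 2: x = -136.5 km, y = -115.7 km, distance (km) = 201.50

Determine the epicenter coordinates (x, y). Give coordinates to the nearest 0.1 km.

Circle about each station: (x − 98.6)² + (y + 108.4)² = 262.07²; (x − 104.9)² + (y + 15.8)² = 211.89²; (x + 136.5)² + (y + 115.7)² = 201.50².
Subtracting the Seismometer 0 equation from the Seismometer 1 and Seismometer 2 equations removes the quadratic terms:
12.6 x + 185.2 y = 13564.44
-470.2 x − 14.6 y = 38624.65
Solving the 2×2 system: x ≈ -84.6, y ≈ 79.0 km.

x ≈ -84.6 km, y ≈ 79.0 km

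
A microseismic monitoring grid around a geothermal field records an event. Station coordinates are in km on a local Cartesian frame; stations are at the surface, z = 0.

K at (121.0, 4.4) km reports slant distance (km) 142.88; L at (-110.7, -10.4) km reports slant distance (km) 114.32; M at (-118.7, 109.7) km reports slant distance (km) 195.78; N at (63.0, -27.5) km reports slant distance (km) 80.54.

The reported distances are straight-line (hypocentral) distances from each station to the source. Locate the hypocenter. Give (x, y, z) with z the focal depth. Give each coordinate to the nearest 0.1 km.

(-7.8, -48.4, 32.2)

Each station gives a sphere (x−x_i)² + (y−y_i)² + z² = d_i² (stations at z=0).
Subtracting the K sphere from L and M: z² cancels, leaving linear equations in x and y:
-463.4 x − 29.6 y = 5047.92
-479.4 x + 210.6 y = -6451.69
Solving: x ≈ -7.802, y ≈ -48.395 km (keep extra digits for the depth step; rounded: -7.8, -48.4).
Then from the K sphere: z² = 142.88² − (x − 121.0)² − (y − 4.4)² with x = -7.802, y = -48.395, so z ≈ 32.209 ≈ 32.2 km.
Check against N (with the unrounded solution): distance 80.54 ≈ 80.54 km. ✓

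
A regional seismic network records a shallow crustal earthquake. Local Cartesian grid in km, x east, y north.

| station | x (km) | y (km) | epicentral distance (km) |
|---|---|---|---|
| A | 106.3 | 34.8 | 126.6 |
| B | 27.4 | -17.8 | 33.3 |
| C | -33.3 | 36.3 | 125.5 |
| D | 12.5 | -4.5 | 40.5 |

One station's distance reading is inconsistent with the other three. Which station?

Solve using three stations at a time. Using A, B, D (subtract circle equations pairwise → linear system) gives (x, y) ≈ (7.8, -44.7).
Distances from that point to each station vs reported:
  A: calculated 126.6 vs reported 126.6 → residual 0.0 km
  B: calculated 33.3 vs reported 33.3 → residual 0.0 km
  C: calculated 90.9 vs reported 125.5 → residual 34.6 km
  D: calculated 40.5 vs reported 40.5 → residual 0.0 km
A, B, D are mutually consistent (residuals ≈ 0); C is off by 34.6 km.

C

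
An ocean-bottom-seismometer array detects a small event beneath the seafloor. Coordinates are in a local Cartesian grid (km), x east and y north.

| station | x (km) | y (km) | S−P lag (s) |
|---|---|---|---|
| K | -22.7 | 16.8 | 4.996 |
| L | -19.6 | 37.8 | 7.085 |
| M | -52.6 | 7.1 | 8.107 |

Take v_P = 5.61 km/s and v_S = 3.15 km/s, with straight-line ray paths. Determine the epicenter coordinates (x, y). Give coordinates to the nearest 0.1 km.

Distance from S−P lag: d = Δt · v_P v_S / (v_P − v_S) = Δt · (5.61·3.15)/(5.61−3.15) ≈ 7.1835·Δt.
So d_K = 35.89, d_L = 50.90, d_M = 58.24 km.
Circle about each station: (x + 22.7)² + (y − 16.8)² = 35.89²; (x + 19.6)² + (y − 37.8)² = 50.90²; (x + 52.6)² + (y − 7.1)² = 58.24².
Subtracting pairs of circle equations eliminates x²+y² and gives linear equations (the radical axes):
6.2 x + 42.0 y = -287.25
-59.8 x − 19.4 y = -84.17
Solving the 2×2 system: x ≈ 3.8, y ≈ -7.4 km.

x ≈ 3.8 km, y ≈ -7.4 km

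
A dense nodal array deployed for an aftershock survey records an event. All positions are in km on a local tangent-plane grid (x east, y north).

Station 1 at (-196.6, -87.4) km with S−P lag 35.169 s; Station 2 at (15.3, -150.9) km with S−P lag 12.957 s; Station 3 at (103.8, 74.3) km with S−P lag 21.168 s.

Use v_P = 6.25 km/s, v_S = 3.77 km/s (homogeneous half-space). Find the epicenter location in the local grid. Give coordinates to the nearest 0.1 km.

Distance from S−P lag: d = Δt · v_P v_S / (v_P − v_S) = Δt · (6.25·3.77)/(6.25−3.77) ≈ 9.5010·Δt.
So d_Station 1 = 334.14, d_Station 2 = 123.10, d_Station 3 = 201.12 km.
Circle about each station: (x + 196.6)² + (y + 87.4)² = 334.14²; (x − 15.3)² + (y + 150.9)² = 123.10²; (x − 103.8)² + (y − 74.3)² = 201.12².
Subtracting the Station 1 equation from the Station 2 and Station 3 equations removes the quadratic terms:
423.8 x − 127.0 y = 73210.51
600.8 x + 323.4 y = 41204.90
Solving the 2×2 system: x ≈ 135.5, y ≈ -124.3 km.

x ≈ 135.5 km, y ≈ -124.3 km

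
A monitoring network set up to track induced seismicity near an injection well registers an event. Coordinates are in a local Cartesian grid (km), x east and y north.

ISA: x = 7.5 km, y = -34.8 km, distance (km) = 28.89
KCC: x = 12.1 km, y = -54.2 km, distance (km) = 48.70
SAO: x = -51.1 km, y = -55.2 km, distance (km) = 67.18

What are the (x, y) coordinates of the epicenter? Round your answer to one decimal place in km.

x ≈ -3.3 km, y ≈ -8.0 km

Circle about each station: (x − 7.5)² + (y + 34.8)² = 28.89²; (x − 12.1)² + (y + 54.2)² = 48.70²; (x + 51.1)² + (y + 55.2)² = 67.18².
Subtracting the ISA equation from the KCC and SAO equations removes the quadratic terms:
9.2 x − 38.8 y = 279.70
-117.2 x − 40.8 y = 712.44
Solving the 2×2 system: x ≈ -3.3, y ≈ -8.0 km.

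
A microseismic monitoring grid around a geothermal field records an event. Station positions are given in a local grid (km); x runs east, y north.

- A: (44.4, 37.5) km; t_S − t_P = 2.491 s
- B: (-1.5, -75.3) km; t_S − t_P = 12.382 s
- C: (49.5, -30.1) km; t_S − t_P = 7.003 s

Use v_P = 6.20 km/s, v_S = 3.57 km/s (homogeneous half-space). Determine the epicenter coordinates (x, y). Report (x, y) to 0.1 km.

Distance from S−P lag: d = Δt · v_P v_S / (v_P − v_S) = Δt · (6.20·3.57)/(6.20−3.57) ≈ 8.4160·Δt.
So d_A = 20.96, d_B = 104.21, d_C = 58.94 km.
Circle about each station: (x − 44.4)² + (y − 37.5)² = 20.96²; (x + 1.5)² + (y + 75.3)² = 104.21²; (x − 49.5)² + (y + 30.1)² = 58.94².
Subtracting the A equation from the B and C equations removes the quadratic terms:
-91.8 x − 225.6 y = -8125.67
10.2 x − 135.2 y = -3055.95
Solving the 2×2 system: x ≈ 27.8, y ≈ 24.7 km.
Check against A (with the unrounded x, y): √((x − 44.4)²+(y − 37.5)²) = 20.95 ≈ 20.96 km. ✓

x ≈ 27.8 km, y ≈ 24.7 km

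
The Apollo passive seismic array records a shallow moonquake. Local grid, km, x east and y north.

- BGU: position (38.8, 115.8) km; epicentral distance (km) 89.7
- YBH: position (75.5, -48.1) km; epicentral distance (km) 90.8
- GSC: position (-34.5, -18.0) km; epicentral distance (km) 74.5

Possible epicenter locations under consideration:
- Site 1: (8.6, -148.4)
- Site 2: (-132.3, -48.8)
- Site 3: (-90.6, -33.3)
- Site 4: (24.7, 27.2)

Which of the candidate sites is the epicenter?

For each candidate, compare |candidate − station| to the reported distance:
Site 1: residuals BGU 176.2, YBH 29.8, GSC 62.8 → max 176.2 km
Site 2: residuals BGU 147.7, YBH 117.0, GSC 28.0 → max 147.7 km
Site 3: residuals BGU 107.7, YBH 76.0, GSC 16.4 → max 107.7 km
Site 4: residuals BGU 0.0, YBH 0.0, GSC 0.0 → max 0.0 km
Only Site 4 has all residuals ≈ 0.

Site 4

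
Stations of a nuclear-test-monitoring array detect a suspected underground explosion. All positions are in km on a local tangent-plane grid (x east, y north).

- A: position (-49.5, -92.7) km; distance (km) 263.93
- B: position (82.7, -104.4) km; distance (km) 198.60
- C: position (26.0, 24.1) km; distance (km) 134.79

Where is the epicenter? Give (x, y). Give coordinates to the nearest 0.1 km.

147.0 km east, 83.5 km north

Circle about each station: (x + 49.5)² + (y + 92.7)² = 263.93²; (x − 82.7)² + (y + 104.4)² = 198.60²; (x − 26.0)² + (y − 24.1)² = 134.79².
Subtracting pairs of circle equations eliminates x²+y² and gives linear equations (the radical axes):
264.4 x − 23.4 y = 36912.19
151.0 x + 233.6 y = 41703.97
Solving the 2×2 system: x ≈ 147.0, y ≈ 83.5 km.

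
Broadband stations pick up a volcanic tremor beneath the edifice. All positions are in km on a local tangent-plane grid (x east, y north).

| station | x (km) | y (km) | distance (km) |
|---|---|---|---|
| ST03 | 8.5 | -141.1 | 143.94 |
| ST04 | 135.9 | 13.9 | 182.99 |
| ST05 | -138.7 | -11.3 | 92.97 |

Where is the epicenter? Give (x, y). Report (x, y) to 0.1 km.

Circle about each station: (x − 8.5)² + (y + 141.1)² = 143.94²; (x − 135.9)² + (y − 13.9)² = 182.99²; (x + 138.7)² + (y + 11.3)² = 92.97².
Subtracting the ST03 equation from the ST04 and ST05 equations removes the quadratic terms:
254.8 x + 310.0 y = -14086.06
-294.4 x + 259.6 y = 11459.22
Solving the 2×2 system: x ≈ -45.8, y ≈ -7.8 km.

(-45.8, -7.8)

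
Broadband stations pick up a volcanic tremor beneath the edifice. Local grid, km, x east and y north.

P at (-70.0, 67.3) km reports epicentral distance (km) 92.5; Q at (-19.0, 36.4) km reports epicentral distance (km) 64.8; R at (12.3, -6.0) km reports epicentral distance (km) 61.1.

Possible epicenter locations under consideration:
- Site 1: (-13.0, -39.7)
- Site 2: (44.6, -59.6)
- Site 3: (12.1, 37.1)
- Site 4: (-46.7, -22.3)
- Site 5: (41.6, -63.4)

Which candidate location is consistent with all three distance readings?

For each candidate, compare |candidate − station| to the reported distance:
Site 1: residuals P 28.7, Q 11.5, R 19.0 → max 28.7 km
Site 2: residuals P 78.5, Q 50.4, R 1.5 → max 78.5 km
Site 3: residuals P 5.0, Q 33.7, R 18.0 → max 33.7 km
Site 4: residuals P 0.1, Q 0.1, R 0.1 → max 0.1 km
Site 5: residuals P 79.4, Q 52.0, R 3.3 → max 79.4 km
Only Site 4 has all residuals ≈ 0.

Site 4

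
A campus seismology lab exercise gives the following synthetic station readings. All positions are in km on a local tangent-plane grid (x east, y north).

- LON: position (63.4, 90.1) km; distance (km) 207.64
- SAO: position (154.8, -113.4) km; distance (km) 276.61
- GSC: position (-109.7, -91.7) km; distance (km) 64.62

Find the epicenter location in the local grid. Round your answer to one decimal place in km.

Circle about each station: (x − 63.4)² + (y − 90.1)² = 207.64²; (x − 154.8)² + (y + 113.4)² = 276.61²; (x + 109.7)² + (y + 91.7)² = 64.62².
Subtracting pairs of circle equations eliminates x²+y² and gives linear equations (the radical axes):
182.8 x − 407.0 y = -8713.69
-346.2 x − 363.6 y = 47244.04
Solving the 2×2 system: x ≈ -108.0, y ≈ -27.1 km.

x ≈ -108.0 km, y ≈ -27.1 km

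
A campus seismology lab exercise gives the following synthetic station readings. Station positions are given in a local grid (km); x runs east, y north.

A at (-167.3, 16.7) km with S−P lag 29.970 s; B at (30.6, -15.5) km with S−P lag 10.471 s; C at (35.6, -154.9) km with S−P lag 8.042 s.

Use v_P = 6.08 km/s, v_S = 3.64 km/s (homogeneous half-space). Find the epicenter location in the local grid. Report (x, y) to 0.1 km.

Distance from S−P lag: d = Δt · v_P v_S / (v_P − v_S) = Δt · (6.08·3.64)/(6.08−3.64) ≈ 9.0702·Δt.
So d_A = 271.83, d_B = 94.97, d_C = 72.94 km.
Circle about each station: (x + 167.3)² + (y − 16.7)² = 271.83²; (x − 30.6)² + (y + 15.5)² = 94.97²; (x − 35.6)² + (y + 154.9)² = 72.94².
Subtracting the A equation from the B and C equations removes the quadratic terms:
395.8 x − 64.4 y = 37780.68
405.8 x − 343.2 y = 65564.50
Solving the 2×2 system: x ≈ 79.7, y ≈ -96.8 km.
Check against A (with the unrounded x, y): √((x + 167.3)²+(y − 16.7)²) = 271.83 ≈ 271.83 km. ✓

(79.7, -96.8)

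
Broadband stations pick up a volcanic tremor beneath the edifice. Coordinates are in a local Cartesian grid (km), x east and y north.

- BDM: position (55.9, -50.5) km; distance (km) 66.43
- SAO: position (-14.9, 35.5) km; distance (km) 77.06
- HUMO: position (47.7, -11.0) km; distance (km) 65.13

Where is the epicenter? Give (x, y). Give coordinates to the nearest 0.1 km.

Circle about each station: (x − 55.9)² + (y + 50.5)² = 66.43²; (x + 14.9)² + (y − 35.5)² = 77.06²; (x − 47.7)² + (y + 11.0)² = 65.13².
Subtracting pairs of circle equations eliminates x²+y² and gives linear equations (the radical axes):
-141.6 x + 172.0 y = -5718.10
-16.4 x + 79.0 y = -3107.74
Solving the 2×2 system: x ≈ -9.9, y ≈ -41.4 km.

(-9.9, -41.4)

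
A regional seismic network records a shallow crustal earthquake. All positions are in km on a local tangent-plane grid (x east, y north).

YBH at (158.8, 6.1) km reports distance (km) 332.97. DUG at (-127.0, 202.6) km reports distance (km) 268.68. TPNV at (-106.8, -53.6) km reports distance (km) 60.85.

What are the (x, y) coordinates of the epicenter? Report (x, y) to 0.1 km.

Circle about each station: (x − 158.8)² + (y − 6.1)² = 332.97²; (x + 127.0)² + (y − 202.6)² = 268.68²; (x + 106.8)² + (y + 53.6)² = 60.85².
Subtracting the YBH equation from the DUG and TPNV equations removes the quadratic terms:
-571.6 x + 393.0 y = 70601.19
-531.2 x − 119.4 y = 96190.85
Solving the 2×2 system: x ≈ -166.9, y ≈ -63.1 km.
Check against YBH (with the unrounded x, y): √((x − 158.8)²+(y − 6.1)²) = 332.97 ≈ 332.97 km. ✓

x ≈ -166.9 km, y ≈ -63.1 km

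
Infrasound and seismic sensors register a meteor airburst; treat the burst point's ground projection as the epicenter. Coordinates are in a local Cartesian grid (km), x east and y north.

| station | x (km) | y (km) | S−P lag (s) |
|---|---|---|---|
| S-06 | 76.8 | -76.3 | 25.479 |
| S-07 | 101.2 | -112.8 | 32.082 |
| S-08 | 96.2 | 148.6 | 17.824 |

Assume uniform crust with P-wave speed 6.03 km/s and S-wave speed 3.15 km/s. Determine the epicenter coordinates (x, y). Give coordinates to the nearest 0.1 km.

Distance from S−P lag: d = Δt · v_P v_S / (v_P − v_S) = Δt · (6.03·3.15)/(6.03−3.15) ≈ 6.5953·Δt.
So d_S-06 = 168.04, d_S-07 = 211.59, d_S-08 = 117.55 km.
Circle about each station: (x − 76.8)² + (y + 76.3)² = 168.04²; (x − 101.2)² + (y + 112.8)² = 211.59²; (x − 96.2)² + (y − 148.6)² = 117.55².
Subtracting the S-06 equation from the S-07 and S-08 equations removes the quadratic terms:
48.8 x − 73.0 y = -5287.54
38.8 x + 449.8 y = 34035.91
Solving the 2×2 system: x ≈ 4.3, y ≈ 75.3 km.
Check against S-06 (with the unrounded x, y): √((x − 76.8)²+(y + 76.3)²) = 168.05 ≈ 168.04 km. ✓

x ≈ 4.3 km, y ≈ 75.3 km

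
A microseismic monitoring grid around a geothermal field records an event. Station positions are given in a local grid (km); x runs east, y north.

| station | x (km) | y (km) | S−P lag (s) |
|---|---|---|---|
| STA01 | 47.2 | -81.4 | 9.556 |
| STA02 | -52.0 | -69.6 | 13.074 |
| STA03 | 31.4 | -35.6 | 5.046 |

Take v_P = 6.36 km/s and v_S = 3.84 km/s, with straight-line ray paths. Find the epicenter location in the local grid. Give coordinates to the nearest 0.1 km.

45.6 km east, 11.2 km north

Distance from S−P lag: d = Δt · v_P v_S / (v_P − v_S) = Δt · (6.36·3.84)/(6.36−3.84) ≈ 9.6914·Δt.
So d_STA01 = 92.61, d_STA02 = 126.71, d_STA03 = 48.90 km.
Circle about each station: (x − 47.2)² + (y + 81.4)² = 92.61²; (x + 52.0)² + (y + 69.6)² = 126.71²; (x − 31.4)² + (y + 35.6)² = 48.90².
Subtracting the STA01 equation from the STA02 and STA03 equations removes the quadratic terms:
-198.4 x + 23.6 y = -8784.45
-31.6 x + 91.6 y = -415.08
Solving the 2×2 system: x ≈ 45.6, y ≈ 11.2 km.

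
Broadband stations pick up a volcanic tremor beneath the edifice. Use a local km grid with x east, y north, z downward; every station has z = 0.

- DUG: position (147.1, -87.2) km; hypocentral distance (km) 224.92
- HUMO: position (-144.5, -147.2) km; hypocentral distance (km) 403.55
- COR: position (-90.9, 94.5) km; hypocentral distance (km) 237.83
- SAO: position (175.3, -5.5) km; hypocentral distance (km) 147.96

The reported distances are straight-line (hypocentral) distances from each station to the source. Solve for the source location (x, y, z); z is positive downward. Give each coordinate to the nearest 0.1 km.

(141.7, 136.0, 27.2)

Each station gives a sphere (x−x_i)² + (y−y_i)² + z² = d_i² (stations at z=0).
Subtracting the DUG sphere from HUMO and COR: z² cancels, leaving linear equations in x and y:
-583.2 x − 120.0 y = -98957.76
-476.0 x + 363.4 y = -18023.29
Solving: x ≈ 141.696, y ≈ 136.005 km (keep extra digits for the depth step; rounded: 141.7, 136.0).
Then from the DUG sphere: z² = 224.92² − (x − 147.1)² − (y + 87.2)² with x = 141.696, y = 136.005, so z ≈ 27.191 ≈ 27.2 km.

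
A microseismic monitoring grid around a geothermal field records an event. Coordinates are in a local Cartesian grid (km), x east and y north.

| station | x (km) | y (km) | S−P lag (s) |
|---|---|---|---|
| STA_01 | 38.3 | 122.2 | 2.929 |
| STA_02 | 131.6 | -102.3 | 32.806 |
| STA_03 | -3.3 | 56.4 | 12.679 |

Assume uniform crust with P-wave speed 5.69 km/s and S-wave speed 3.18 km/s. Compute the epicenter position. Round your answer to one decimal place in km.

Distance from S−P lag: d = Δt · v_P v_S / (v_P − v_S) = Δt · (5.69·3.18)/(5.69−3.18) ≈ 7.2088·Δt.
So d_STA_01 = 21.11, d_STA_02 = 236.49, d_STA_03 = 91.40 km.
Circle about each station: (x − 38.3)² + (y − 122.2)² = 21.11²; (x − 131.6)² + (y + 102.3)² = 236.49²; (x + 3.3)² + (y − 56.4)² = 91.40².
Subtracting the STA_01 equation from the STA_02 and STA_03 equations removes the quadratic terms:
186.6 x − 449.0 y = -44097.77
-83.2 x − 131.6 y = -21116.21
Solving the 2×2 system: x ≈ 59.4, y ≈ 122.9 km.

x ≈ 59.4 km, y ≈ 122.9 km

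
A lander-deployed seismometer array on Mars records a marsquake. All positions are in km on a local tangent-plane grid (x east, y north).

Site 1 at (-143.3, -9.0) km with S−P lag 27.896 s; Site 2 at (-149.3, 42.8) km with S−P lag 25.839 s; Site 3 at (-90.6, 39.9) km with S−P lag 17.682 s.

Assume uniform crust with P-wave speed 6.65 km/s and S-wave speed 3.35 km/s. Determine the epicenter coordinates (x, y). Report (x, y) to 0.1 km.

Distance from S−P lag: d = Δt · v_P v_S / (v_P − v_S) = Δt · (6.65·3.35)/(6.65−3.35) ≈ 6.7508·Δt.
So d_Site 1 = 188.32, d_Site 2 = 174.43, d_Site 3 = 119.37 km.
Circle about each station: (x + 143.3)² + (y + 9.0)² = 188.32²; (x + 149.3)² + (y − 42.8)² = 174.43²; (x + 90.6)² + (y − 39.9)² = 119.37².
Subtracting the Site 1 equation from the Site 2 and Site 3 equations removes the quadratic terms:
-12.0 x + 103.6 y = 8545.04
105.4 x + 97.8 y = 10399.71
Solving the 2×2 system: x ≈ 20.0, y ≈ 84.8 km.
Check against Site 1 (with the unrounded x, y): √((x + 143.3)²+(y + 9.0)²) = 188.31 ≈ 188.32 km. ✓

(20.0, 84.8)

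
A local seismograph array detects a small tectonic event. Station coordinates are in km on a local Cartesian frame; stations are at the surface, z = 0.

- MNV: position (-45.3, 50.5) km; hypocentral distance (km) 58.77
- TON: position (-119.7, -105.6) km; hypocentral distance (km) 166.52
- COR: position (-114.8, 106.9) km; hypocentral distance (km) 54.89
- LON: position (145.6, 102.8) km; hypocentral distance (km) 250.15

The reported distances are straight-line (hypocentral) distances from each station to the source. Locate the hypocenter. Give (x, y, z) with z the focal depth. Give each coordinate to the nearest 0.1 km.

x ≈ -99.7 km, y ≈ 58.4 km, depth ≈ 20.8 km

Each station gives a sphere (x−x_i)² + (y−y_i)² + z² = d_i² (stations at z=0).
Subtracting the MNV sphere from TON and COR: z² cancels, leaving linear equations in x and y:
-148.8 x − 312.2 y = -3397.89
-139.0 x + 112.8 y = 20445.31
Solving: x ≈ -99.696, y ≈ 58.401 km (keep extra digits for the depth step; rounded: -99.7, 58.4).
Then from the MNV sphere: z² = 58.77² − (x + 45.3)² − (y − 50.5)² with x = -99.696, y = 58.401, so z ≈ 20.798 ≈ 20.8 km.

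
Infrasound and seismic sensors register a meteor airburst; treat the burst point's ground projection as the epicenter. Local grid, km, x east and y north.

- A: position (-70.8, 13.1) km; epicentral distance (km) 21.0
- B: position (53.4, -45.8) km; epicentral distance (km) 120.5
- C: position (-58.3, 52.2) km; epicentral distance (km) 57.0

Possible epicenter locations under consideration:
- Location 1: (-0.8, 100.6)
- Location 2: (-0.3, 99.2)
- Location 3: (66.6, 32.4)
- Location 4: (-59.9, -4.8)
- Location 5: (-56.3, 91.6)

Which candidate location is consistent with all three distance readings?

Location 4

For each candidate, compare |candidate − station| to the reported distance:
Location 1: residuals A 91.1, B 35.6, C 18.2 → max 91.1 km
Location 2: residuals A 90.3, B 34.1, C 17.7 → max 90.3 km
Location 3: residuals A 117.7, B 41.2, C 69.5 → max 117.7 km
Location 4: residuals A 0.0, B 0.0, C 0.0 → max 0.0 km
Location 5: residuals A 58.8, B 55.3, C 17.5 → max 58.8 km
Only Location 4 has all residuals ≈ 0.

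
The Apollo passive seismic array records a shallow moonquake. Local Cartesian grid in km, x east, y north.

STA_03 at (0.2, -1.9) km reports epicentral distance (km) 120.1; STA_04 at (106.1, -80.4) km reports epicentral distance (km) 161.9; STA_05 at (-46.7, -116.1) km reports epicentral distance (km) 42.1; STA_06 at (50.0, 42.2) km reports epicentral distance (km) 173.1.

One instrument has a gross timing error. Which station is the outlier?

STA_04

Solve using three stations at a time. Using STA_03, STA_05, STA_06 (subtract circle equations pairwise → linear system) gives (x, y) ≈ (-5.2, -121.8).
Distances from that point to each station vs reported:
  STA_03: calculated 120.0 vs reported 120.1 → residual 0.1 km
  STA_04: calculated 118.8 vs reported 161.9 → residual 43.1 km
  STA_05: calculated 41.9 vs reported 42.1 → residual 0.2 km
  STA_06: calculated 173.0 vs reported 173.1 → residual 0.1 km
STA_03, STA_05, STA_06 are mutually consistent (residuals ≈ 0); STA_04 is off by 43.1 km.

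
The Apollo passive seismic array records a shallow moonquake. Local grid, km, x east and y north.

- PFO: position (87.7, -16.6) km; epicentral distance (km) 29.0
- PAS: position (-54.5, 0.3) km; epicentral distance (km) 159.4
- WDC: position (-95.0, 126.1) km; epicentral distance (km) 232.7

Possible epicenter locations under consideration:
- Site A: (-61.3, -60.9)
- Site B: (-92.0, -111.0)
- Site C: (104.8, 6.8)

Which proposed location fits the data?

Site C

For each candidate, compare |candidate − station| to the reported distance:
Site A: residuals PFO 126.4, PAS 97.8, WDC 42.7 → max 126.4 km
Site B: residuals PFO 174.0, PAS 42.0, WDC 4.4 → max 174.0 km
Site C: residuals PFO 0.0, PAS 0.0, WDC 0.0 → max 0.0 km
Only Site C has all residuals ≈ 0.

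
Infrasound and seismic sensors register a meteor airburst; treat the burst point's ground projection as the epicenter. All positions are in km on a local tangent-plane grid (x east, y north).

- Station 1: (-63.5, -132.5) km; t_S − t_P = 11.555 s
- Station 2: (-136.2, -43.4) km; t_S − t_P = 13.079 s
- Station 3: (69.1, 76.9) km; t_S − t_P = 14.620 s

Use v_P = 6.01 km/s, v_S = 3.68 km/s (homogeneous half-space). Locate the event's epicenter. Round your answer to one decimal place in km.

(-12.3, -35.5)

Distance from S−P lag: d = Δt · v_P v_S / (v_P − v_S) = Δt · (6.01·3.68)/(6.01−3.68) ≈ 9.4922·Δt.
So d_Station 1 = 109.68, d_Station 2 = 124.15, d_Station 3 = 138.78 km.
Circle about each station: (x + 63.5)² + (y + 132.5)² = 109.68²; (x + 136.2)² + (y + 43.4)² = 124.15²; (x − 69.1)² + (y − 76.9)² = 138.78².
Subtracting pairs of circle equations eliminates x²+y² and gives linear equations (the radical axes):
-145.4 x + 178.2 y = -4538.02
265.2 x + 418.8 y = -18130.27
Solving the 2×2 system: x ≈ -12.3, y ≈ -35.5 km.
Check against Station 1 (with the unrounded x, y): √((x + 63.5)²+(y + 132.5)²) = 109.68 ≈ 109.68 km. ✓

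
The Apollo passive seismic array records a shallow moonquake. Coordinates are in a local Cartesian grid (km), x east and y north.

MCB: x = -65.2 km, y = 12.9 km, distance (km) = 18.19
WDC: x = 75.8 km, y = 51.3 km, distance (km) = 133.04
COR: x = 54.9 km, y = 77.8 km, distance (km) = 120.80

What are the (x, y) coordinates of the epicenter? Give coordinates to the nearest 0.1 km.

Circle about each station: (x + 65.2)² + (y − 12.9)² = 18.19²; (x − 75.8)² + (y − 51.3)² = 133.04²; (x − 54.9)² + (y − 77.8)² = 120.80².
Subtracting pairs of circle equations eliminates x²+y² and gives linear equations (the radical axes):
282.0 x + 76.8 y = -13408.89
240.2 x + 129.8 y = -9612.36
Solving the 2×2 system: x ≈ -55.2, y ≈ 28.1 km.

(-55.2, 28.1)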